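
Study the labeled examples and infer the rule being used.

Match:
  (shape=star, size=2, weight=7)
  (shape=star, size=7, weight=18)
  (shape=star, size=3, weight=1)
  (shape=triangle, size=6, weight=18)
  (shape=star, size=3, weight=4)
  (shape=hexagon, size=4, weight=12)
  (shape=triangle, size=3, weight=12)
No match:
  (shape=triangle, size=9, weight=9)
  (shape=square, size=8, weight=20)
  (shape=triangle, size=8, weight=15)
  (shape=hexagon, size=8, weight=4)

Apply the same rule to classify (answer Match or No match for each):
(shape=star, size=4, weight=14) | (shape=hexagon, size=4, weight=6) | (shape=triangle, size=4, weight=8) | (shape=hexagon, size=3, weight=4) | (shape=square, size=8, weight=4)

The rule appears to be: size ≤ 7.
Match: (shape=star, size=4, weight=14), since size = 4. Match: (shape=hexagon, size=4, weight=6), since size = 4. Match: (shape=triangle, size=4, weight=8), since size = 4. Match: (shape=hexagon, size=3, weight=4), since size = 3. No match: (shape=square, size=8, weight=4), since size = 8.

Match, Match, Match, Match, No match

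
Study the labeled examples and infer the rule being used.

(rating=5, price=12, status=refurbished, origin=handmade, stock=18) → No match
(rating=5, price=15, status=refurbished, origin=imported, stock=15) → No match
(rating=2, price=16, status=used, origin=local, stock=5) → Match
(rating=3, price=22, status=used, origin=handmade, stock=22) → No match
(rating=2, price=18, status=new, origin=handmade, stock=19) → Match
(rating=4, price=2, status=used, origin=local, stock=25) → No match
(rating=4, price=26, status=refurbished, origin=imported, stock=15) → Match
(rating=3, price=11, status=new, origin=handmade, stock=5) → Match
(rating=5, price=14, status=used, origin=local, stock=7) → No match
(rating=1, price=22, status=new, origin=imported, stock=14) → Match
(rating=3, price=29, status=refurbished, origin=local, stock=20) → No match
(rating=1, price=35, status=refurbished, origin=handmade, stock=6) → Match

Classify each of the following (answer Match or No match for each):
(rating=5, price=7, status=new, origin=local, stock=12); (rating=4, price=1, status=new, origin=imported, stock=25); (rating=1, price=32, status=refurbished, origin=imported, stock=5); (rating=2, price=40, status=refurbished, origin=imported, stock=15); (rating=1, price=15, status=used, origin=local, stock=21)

No match, No match, Match, Match, No match

All 'Match' examples share one property — stock ≤ 19 AND rating ≤ 4 — and every 'No match' example lacks it.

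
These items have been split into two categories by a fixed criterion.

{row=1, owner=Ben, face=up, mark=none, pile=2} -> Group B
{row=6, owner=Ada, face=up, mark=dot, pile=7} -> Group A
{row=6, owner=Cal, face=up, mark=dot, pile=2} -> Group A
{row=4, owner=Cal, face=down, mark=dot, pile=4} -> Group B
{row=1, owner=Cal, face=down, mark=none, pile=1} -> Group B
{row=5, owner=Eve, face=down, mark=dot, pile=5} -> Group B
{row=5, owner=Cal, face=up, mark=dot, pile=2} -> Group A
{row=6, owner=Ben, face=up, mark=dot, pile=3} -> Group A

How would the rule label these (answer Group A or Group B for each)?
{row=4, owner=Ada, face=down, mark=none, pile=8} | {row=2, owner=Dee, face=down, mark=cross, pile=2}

The pattern is that an item is 'Group A' exactly when: mark is dot AND face is up.
{row=4, owner=Ada, face=down, mark=none, pile=8}: Group B (mark is none, face is down).
{row=2, owner=Dee, face=down, mark=cross, pile=2}: Group B (mark is cross, face is down).

Group B, Group B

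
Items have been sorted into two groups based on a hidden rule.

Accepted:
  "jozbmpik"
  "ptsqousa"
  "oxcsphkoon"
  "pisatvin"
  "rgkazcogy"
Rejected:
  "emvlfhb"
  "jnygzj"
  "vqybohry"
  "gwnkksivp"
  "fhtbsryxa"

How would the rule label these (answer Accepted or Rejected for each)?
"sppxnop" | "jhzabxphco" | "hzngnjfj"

Rejected, Accepted, Rejected

Every 'Accepted' example satisfies: has ≥ 2 vowels. None of the 'Rejected' examples do.
"sppxnop": Rejected (1 vowel). "jhzabxphco": Accepted (2 vowels). "hzngnjfj": Rejected (0 vowels).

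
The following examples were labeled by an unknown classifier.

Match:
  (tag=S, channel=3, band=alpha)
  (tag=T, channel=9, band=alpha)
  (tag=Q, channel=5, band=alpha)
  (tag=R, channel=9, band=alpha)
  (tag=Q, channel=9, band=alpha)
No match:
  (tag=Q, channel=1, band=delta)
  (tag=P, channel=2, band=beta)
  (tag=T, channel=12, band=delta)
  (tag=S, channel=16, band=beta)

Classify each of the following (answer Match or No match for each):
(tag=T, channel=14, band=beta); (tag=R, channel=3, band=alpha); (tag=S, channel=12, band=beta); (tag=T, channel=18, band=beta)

The classifier is using: band is alpha.

No match, Match, No match, No match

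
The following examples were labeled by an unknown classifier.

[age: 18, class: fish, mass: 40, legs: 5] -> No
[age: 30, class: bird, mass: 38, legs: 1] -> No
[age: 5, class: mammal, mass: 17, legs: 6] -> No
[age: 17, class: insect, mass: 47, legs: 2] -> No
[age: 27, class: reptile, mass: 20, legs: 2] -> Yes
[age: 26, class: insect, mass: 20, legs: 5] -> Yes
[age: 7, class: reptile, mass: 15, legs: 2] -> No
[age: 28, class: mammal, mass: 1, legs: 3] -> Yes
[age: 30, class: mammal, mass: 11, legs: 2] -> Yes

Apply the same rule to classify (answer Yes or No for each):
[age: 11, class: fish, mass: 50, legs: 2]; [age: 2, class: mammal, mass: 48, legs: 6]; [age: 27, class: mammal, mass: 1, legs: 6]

The distinguishing property — legs ≥ 2 AND age ≥ 26 — holds for all the 'Yes' cases and none of the 'No' cases.
[age: 11, class: fish, mass: 50, legs: 2]: legs = 2, age = 11, fails the rule → No. [age: 2, class: mammal, mass: 48, legs: 6]: legs = 6, age = 2, fails the rule → No. [age: 27, class: mammal, mass: 1, legs: 6]: legs = 6, age = 27, meets the rule → Yes.

No, No, Yes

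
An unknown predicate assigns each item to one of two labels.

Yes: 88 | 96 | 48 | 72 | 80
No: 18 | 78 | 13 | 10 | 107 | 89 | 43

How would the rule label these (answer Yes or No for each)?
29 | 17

No, No

The common property of the 'Yes' items is: multiple of 4. No 'No' item has it.
29: 29 = 4·7 + 1 — lacks this property, so No.
17: 17 = 4·4 + 1 — lacks this property, so No.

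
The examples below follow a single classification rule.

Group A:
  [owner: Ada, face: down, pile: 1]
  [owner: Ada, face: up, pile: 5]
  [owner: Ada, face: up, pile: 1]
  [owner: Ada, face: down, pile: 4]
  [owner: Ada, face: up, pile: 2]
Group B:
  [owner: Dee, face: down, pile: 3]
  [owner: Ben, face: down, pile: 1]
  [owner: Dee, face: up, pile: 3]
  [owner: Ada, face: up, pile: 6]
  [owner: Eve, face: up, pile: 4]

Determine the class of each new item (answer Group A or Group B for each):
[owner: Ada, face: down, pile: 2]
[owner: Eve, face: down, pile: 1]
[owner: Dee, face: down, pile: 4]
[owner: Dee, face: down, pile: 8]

Group A, Group B, Group B, Group B

The simplest hypothesis consistent with all the labels is: owner is Ada AND pile ≤ 5.
Group A: [owner: Ada, face: down, pile: 2], since owner is Ada, pile = 2.
Group B: [owner: Eve, face: down, pile: 1], since owner is Eve, pile = 1.
Group B: [owner: Dee, face: down, pile: 4], since owner is Dee, pile = 4.
Group B: [owner: Dee, face: down, pile: 8], since owner is Dee, pile = 8.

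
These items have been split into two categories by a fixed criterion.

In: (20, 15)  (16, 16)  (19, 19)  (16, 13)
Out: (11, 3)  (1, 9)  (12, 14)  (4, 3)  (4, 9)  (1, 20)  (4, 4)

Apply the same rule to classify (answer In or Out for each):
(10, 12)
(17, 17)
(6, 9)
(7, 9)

Out, In, Out, Out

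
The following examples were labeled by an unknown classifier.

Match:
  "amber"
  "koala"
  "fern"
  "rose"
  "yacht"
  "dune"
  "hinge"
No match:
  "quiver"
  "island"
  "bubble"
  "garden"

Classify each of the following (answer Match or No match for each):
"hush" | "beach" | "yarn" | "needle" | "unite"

Match, Match, Match, No match, Match

The classifier is using: length ≤ 5.
"hush" — length 4, hence Match.
"beach" — length 5, hence Match.
"yarn" — length 4, hence Match.
"needle" — length 6, hence No match.
"unite" — length 5, hence Match.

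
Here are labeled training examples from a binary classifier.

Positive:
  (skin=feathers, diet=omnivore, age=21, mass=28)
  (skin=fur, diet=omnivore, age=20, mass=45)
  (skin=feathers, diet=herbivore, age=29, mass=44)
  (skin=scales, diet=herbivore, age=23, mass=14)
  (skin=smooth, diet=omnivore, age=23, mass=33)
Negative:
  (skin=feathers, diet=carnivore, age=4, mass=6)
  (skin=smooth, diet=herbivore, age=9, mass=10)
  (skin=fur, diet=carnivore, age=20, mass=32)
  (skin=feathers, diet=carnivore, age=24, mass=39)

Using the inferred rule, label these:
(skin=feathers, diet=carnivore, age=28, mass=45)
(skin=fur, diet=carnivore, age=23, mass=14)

Every 'Positive' example satisfies: diet is not carnivore AND age ≥ 20. None of the 'Negative' examples do.
(skin=feathers, diet=carnivore, age=28, mass=45): diet is carnivore, age = 28, does not fit → Negative.
(skin=fur, diet=carnivore, age=23, mass=14): diet is carnivore, age = 23, does not fit → Negative.

Negative, Negative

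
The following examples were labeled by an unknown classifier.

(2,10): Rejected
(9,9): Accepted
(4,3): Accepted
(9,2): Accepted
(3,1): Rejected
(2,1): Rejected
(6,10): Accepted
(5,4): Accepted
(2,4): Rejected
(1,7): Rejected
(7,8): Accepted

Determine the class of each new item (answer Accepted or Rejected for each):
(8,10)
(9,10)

Accepted, Accepted

'Accepted' ⟺ first ≥ 4.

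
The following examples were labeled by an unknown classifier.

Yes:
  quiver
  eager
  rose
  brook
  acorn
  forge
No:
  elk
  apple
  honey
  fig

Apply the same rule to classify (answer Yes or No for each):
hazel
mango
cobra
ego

No, No, Yes, No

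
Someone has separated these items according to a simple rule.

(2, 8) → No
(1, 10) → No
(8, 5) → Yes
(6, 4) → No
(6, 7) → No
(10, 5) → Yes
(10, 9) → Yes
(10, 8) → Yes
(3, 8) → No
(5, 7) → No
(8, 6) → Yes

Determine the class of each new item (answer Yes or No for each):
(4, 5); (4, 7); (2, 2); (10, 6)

The distinguishing property — first ≥ 7 — holds for all the 'Yes' cases and none of the 'No' cases.
(4, 5) → first 4 → No. (4, 7) → first 4 → No. (2, 2) → first 2 → No. (10, 6) → first 10 → Yes.

No, No, No, Yes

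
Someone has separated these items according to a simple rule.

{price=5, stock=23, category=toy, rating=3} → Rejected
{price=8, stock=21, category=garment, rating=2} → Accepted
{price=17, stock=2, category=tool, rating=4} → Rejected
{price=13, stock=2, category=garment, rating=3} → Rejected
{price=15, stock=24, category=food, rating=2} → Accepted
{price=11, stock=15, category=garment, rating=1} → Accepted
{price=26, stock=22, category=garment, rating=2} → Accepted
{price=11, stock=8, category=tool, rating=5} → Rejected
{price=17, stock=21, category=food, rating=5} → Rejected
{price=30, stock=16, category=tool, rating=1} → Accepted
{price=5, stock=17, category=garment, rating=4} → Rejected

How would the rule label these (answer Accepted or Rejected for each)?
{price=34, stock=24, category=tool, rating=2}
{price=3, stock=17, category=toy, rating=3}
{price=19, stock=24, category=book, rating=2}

Accepted, Rejected, Accepted

Every 'Accepted' example satisfies: rating ≤ 2. None of the 'Rejected' examples do.
{price=34, stock=24, category=tool, rating=2} → rating = 2 → Accepted.
{price=3, stock=17, category=toy, rating=3} → rating = 3 → Rejected.
{price=19, stock=24, category=book, rating=2} → rating = 2 → Accepted.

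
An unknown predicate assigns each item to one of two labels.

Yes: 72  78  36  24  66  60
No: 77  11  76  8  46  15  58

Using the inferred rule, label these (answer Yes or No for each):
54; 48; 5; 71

The distinguishing property — multiple of 6 — holds for all the 'Yes' cases and none of the 'No' cases.
54 → 54 = 6·9 → Yes. 48 → 48 = 6·8 → Yes. 5 → 5 = 6·0 + 5 → No. 71 → 71 = 6·11 + 5 → No.

Yes, Yes, No, No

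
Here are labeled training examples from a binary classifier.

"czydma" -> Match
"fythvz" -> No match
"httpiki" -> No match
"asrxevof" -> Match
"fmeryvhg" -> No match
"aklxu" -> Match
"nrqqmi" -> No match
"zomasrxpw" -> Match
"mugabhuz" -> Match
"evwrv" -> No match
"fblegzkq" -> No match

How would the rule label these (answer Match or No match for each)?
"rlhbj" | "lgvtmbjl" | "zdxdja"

The distinguishing property — contains 'a' — holds for all the 'Match' cases and none of the 'No match' cases.
"rlhbj": no 'a', fails the rule → No match. "lgvtmbjl": no 'a', fails the rule → No match. "zdxdja": has 'a', checks out → Match.

No match, No match, Match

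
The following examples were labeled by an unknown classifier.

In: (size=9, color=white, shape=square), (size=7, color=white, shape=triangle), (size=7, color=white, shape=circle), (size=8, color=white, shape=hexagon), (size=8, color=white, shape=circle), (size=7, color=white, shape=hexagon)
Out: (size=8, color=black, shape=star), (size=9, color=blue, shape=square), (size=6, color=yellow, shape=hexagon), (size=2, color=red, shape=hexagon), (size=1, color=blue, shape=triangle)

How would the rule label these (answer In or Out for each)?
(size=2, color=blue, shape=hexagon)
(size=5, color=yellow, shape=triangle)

Out, Out

The classifier is using: color is white.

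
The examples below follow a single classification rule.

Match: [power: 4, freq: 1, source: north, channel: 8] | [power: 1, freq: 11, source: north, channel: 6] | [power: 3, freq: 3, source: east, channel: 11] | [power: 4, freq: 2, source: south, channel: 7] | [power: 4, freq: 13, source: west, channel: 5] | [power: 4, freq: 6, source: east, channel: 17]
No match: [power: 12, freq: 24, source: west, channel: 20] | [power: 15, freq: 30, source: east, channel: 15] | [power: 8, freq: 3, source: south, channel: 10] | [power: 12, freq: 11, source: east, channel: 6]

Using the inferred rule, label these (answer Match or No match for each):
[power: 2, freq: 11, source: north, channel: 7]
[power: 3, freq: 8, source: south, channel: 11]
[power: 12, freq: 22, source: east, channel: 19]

Match, Match, No match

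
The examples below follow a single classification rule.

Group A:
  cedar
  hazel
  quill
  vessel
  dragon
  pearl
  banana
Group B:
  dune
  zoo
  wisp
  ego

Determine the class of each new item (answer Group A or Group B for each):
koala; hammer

Group A, Group A

One predicate separates the groups cleanly: length ≥ 5.
koala → length 5 → Group A.
hammer → length 6 → Group A.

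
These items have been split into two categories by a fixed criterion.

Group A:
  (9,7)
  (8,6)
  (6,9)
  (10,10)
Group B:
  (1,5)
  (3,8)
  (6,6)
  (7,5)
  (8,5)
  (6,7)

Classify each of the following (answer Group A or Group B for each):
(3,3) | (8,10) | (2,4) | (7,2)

A rule that fits every label: sum ≥ 14 — true of each 'Group A' example, false of each 'Group B' one.
(3,3): 3+3 = 6 — fails the rule, so Group B.
(8,10): 8+10 = 18 — satisfies this, so Group A.
(2,4): 2+4 = 6 — fails the rule, so Group B.
(7,2): 7+2 = 9 — fails the rule, so Group B.

Group B, Group A, Group B, Group B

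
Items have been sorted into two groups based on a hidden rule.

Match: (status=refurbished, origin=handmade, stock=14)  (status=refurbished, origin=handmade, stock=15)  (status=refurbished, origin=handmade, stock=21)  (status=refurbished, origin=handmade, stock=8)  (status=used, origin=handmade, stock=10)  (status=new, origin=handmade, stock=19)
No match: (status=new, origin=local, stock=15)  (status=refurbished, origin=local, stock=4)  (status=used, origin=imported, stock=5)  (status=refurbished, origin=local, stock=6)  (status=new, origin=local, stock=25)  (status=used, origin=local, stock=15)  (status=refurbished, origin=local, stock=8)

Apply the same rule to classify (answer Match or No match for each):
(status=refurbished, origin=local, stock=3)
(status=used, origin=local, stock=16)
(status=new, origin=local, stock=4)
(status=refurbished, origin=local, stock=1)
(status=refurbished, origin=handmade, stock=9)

A rule that fits every label: origin is handmade — true of each 'Match' example, false of each 'No match' one.
(status=refurbished, origin=local, stock=3): origin is local — doesn't qualify, so No match.
(status=used, origin=local, stock=16): origin is local — doesn't qualify, so No match.
(status=new, origin=local, stock=4): origin is local — doesn't qualify, so No match.
(status=refurbished, origin=local, stock=1): origin is local — doesn't qualify, so No match.
(status=refurbished, origin=handmade, stock=9): origin is handmade — fits, so Match.

No match, No match, No match, No match, Match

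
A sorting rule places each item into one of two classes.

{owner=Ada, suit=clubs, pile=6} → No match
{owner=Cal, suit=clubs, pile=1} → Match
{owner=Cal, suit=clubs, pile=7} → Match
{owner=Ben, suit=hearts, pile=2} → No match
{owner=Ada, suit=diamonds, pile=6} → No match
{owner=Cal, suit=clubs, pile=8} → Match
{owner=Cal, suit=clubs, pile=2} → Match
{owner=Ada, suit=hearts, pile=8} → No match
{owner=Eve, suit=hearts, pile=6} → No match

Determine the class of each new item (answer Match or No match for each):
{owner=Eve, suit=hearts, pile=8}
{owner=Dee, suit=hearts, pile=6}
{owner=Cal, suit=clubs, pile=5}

No match, No match, Match

Checking candidate rules against both groups, what survives is: owner is Cal.
{owner=Eve, suit=hearts, pile=8}: owner is Eve — does not pass, so No match. {owner=Dee, suit=hearts, pile=6}: owner is Dee — does not pass, so No match. {owner=Cal, suit=clubs, pile=5}: owner is Cal — checks out, so Match.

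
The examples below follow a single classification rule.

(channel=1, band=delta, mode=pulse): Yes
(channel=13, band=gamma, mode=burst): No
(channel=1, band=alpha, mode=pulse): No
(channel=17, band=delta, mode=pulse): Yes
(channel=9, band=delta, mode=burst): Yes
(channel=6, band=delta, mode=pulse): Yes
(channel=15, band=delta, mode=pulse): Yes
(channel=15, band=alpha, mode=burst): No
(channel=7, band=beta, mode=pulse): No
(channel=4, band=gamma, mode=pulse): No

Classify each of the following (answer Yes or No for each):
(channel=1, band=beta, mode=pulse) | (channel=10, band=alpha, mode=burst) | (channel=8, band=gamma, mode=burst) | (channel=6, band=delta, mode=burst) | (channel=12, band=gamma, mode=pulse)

One predicate separates the groups cleanly: band is delta.
(channel=1, band=beta, mode=pulse): No (band is beta). (channel=10, band=alpha, mode=burst): No (band is alpha). (channel=8, band=gamma, mode=burst): No (band is gamma). (channel=6, band=delta, mode=burst): Yes (band is delta). (channel=12, band=gamma, mode=pulse): No (band is gamma).

No, No, No, Yes, No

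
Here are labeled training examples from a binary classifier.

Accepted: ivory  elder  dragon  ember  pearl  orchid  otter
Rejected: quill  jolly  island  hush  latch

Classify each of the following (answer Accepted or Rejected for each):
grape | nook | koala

All 'Accepted' examples share one property — contains 'r' — and every 'Rejected' example lacks it.
grape — has 'r', hence Accepted.
nook — no 'r', hence Rejected.
koala — no 'r', hence Rejected.

Accepted, Rejected, Rejected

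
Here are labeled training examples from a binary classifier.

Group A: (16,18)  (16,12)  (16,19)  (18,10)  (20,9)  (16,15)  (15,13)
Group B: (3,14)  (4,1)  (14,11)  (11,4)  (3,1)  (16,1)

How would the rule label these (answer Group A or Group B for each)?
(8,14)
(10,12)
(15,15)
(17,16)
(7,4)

Group B, Group B, Group A, Group A, Group B

The common property of the 'Group A' items is: sum ≥ 28. No 'Group B' item has it.
(8,14) — 8+14 = 22, hence Group B.
(10,12) — 10+12 = 22, hence Group B.
(15,15) — 15+15 = 30, hence Group A.
(17,16) — 17+16 = 33, hence Group A.
(7,4) — 7+4 = 11, hence Group B.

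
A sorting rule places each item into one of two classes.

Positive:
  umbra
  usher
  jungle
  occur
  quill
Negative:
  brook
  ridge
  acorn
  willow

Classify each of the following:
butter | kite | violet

Positive, Negative, Negative

'Positive' ⟺ contains 'u'.
butter — has 'u', hence Positive.
kite — no 'u', hence Negative.
violet — no 'u', hence Negative.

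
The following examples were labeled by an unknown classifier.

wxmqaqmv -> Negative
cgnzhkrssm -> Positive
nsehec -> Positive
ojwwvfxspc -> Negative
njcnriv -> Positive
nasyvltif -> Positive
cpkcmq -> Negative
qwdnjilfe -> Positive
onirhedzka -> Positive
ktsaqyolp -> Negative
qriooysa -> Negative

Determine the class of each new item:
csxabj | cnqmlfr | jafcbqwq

Comparing the two groups points to one rule — contains 'n'.

Negative, Positive, Negative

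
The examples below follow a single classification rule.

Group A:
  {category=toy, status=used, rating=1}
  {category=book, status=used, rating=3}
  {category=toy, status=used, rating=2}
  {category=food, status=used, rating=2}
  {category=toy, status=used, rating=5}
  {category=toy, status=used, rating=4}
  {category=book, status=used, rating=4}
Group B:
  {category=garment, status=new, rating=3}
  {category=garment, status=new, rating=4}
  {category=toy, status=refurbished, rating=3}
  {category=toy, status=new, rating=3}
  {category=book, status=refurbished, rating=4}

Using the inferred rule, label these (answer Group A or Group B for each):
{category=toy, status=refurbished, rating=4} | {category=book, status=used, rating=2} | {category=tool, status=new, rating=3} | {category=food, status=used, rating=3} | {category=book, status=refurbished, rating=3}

Group B, Group A, Group B, Group A, Group B

The pattern is that an item is 'Group A' exactly when: status is used.
{category=toy, status=refurbished, rating=4} — status is refurbished, hence Group B. {category=book, status=used, rating=2} — status is used, hence Group A. {category=tool, status=new, rating=3} — status is new, hence Group B. {category=food, status=used, rating=3} — status is used, hence Group A. {category=book, status=refurbished, rating=3} — status is refurbished, hence Group B.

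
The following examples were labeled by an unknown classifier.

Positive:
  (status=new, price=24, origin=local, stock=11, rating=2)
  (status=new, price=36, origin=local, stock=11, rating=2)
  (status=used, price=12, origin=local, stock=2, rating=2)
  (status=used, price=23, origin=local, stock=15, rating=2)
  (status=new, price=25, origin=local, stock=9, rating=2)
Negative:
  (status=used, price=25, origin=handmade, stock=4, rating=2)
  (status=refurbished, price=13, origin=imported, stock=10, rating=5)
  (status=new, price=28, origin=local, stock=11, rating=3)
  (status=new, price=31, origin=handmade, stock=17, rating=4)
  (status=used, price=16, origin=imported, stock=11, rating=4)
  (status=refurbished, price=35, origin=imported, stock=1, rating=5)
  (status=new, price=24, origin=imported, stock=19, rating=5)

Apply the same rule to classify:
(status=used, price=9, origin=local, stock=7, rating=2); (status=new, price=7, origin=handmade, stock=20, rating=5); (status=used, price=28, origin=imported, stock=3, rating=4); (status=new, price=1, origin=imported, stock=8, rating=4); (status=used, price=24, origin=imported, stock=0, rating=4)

Positive, Negative, Negative, Negative, Negative

Rule: origin is local AND rating = 2. This holds for each 'Positive' example and fails for each 'Negative' one.
(status=used, price=9, origin=local, stock=7, rating=2): origin is local, rating = 2, checks out → Positive. (status=new, price=7, origin=handmade, stock=20, rating=5): origin is handmade, rating = 5, doesn't match → Negative. (status=used, price=28, origin=imported, stock=3, rating=4): origin is imported, rating = 4, doesn't match → Negative. (status=new, price=1, origin=imported, stock=8, rating=4): origin is imported, rating = 4, doesn't match → Negative. (status=used, price=24, origin=imported, stock=0, rating=4): origin is imported, rating = 4, doesn't match → Negative.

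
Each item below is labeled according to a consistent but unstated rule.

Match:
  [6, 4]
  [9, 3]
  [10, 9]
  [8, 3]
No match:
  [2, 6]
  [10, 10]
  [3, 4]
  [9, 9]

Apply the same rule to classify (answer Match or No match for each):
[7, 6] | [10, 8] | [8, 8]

Rule: first > second. This holds for each 'Match' example and fails for each 'No match' one.

Match, Match, No match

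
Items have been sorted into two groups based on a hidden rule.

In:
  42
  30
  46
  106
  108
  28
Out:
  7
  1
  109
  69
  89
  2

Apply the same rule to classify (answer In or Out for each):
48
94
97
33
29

Rule: even AND at least 7. This holds for each 'In' example and fails for each 'Out' one.
48 — 48 is even, 48 ≥ 7, hence In.
94 — 94 is even, 94 ≥ 7, hence In.
97 — 97 is odd, 97 ≥ 7, hence Out.
33 — 33 is odd, 33 ≥ 7, hence Out.
29 — 29 is odd, 29 ≥ 7, hence Out.

In, In, Out, Out, Out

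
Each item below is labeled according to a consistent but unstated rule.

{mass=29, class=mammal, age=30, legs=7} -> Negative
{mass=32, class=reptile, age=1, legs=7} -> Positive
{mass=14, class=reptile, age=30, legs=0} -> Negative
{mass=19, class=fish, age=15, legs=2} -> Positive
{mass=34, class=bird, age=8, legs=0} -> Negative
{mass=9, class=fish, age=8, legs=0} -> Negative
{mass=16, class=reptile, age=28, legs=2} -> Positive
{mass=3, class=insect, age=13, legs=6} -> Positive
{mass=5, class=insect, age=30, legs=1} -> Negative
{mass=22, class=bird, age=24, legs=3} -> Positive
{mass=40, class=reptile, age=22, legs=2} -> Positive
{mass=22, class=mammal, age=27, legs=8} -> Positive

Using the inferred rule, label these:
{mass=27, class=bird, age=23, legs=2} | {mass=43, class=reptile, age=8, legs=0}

Positive, Negative

The classifier is using: legs ≥ 1 AND age ≤ 28.
{mass=27, class=bird, age=23, legs=2}: Positive (legs = 2, age = 23). {mass=43, class=reptile, age=8, legs=0}: Negative (legs = 0, age = 8).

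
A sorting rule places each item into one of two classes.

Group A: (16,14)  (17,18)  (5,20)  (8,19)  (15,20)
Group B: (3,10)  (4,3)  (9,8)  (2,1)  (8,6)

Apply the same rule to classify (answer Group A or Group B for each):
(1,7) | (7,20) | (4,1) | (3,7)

The pattern is that an item is 'Group A' exactly when: sum ≥ 25.
(1,7) — 1+7 = 8, hence Group B. (7,20) — 7+20 = 27, hence Group A. (4,1) — 4+1 = 5, hence Group B. (3,7) — 3+7 = 10, hence Group B.

Group B, Group A, Group B, Group B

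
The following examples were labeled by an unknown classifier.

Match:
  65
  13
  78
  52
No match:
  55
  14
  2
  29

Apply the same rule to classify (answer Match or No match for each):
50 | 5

The common property of the 'Match' items is: multiple of 13. No 'No match' item has it.
50 → 50 = 13·3 + 11 → No match.
5 → 5 = 13·0 + 5 → No match.

No match, No match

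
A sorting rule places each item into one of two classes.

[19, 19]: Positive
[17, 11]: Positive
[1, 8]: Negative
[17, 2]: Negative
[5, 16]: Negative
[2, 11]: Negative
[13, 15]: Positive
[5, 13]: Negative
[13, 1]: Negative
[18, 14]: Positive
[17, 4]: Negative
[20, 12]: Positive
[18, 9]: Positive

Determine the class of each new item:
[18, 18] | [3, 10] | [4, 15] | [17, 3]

The pattern is that an item is 'Positive' exactly when: sum ≥ 27.
[18, 18] → 18+18 = 36 → Positive. [3, 10] → 3+10 = 13 → Negative. [4, 15] → 4+15 = 19 → Negative. [17, 3] → 17+3 = 20 → Negative.

Positive, Negative, Negative, Negative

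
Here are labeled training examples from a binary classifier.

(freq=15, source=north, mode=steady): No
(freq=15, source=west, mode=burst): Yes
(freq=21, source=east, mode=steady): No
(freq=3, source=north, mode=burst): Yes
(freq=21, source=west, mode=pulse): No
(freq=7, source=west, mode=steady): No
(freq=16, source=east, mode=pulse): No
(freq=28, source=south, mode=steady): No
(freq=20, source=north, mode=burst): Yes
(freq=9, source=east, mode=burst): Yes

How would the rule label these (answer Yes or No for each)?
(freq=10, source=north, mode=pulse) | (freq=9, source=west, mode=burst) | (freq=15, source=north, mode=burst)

The classifier is using: mode is burst.
(freq=10, source=north, mode=pulse) → mode is pulse → No. (freq=9, source=west, mode=burst) → mode is burst → Yes. (freq=15, source=north, mode=burst) → mode is burst → Yes.

No, Yes, Yes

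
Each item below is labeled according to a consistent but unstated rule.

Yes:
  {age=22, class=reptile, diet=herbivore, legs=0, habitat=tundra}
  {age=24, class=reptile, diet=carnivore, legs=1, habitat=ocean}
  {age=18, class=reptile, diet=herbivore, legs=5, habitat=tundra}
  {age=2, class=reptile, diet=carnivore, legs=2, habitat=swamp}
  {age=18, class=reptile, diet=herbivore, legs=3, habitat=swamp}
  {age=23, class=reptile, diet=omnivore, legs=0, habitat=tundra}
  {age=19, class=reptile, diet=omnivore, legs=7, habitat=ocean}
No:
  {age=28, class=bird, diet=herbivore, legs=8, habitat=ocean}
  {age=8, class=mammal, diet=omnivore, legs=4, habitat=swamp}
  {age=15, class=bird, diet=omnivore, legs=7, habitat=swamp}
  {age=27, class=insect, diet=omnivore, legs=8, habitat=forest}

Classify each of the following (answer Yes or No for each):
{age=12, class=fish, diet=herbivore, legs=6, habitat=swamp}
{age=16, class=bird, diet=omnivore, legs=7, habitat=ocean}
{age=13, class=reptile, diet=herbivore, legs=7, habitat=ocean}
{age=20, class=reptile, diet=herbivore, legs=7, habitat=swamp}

Comparing the two groups points to one rule — class is reptile.
{age=12, class=fish, diet=herbivore, legs=6, habitat=swamp} → class is fish → No. {age=16, class=bird, diet=omnivore, legs=7, habitat=ocean} → class is bird → No. {age=13, class=reptile, diet=herbivore, legs=7, habitat=ocean} → class is reptile → Yes. {age=20, class=reptile, diet=herbivore, legs=7, habitat=swamp} → class is reptile → Yes.

No, No, Yes, Yes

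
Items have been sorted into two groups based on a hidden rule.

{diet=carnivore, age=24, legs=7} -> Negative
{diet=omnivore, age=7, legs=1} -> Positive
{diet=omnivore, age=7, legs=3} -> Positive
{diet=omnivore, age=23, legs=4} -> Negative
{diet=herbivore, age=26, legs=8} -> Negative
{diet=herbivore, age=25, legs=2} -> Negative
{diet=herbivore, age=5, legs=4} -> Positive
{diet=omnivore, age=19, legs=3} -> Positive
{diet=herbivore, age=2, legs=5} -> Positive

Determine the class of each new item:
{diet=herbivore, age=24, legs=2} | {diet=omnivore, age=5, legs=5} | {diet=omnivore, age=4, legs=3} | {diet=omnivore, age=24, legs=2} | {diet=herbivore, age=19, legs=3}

Rule: age ≤ 19. This holds for each 'Positive' example and fails for each 'Negative' one.
{diet=herbivore, age=24, legs=2}: age = 24 — doesn't match, so Negative. {diet=omnivore, age=5, legs=5}: age = 5 — qualifies, so Positive. {diet=omnivore, age=4, legs=3}: age = 4 — qualifies, so Positive. {diet=omnivore, age=24, legs=2}: age = 24 — doesn't match, so Negative. {diet=herbivore, age=19, legs=3}: age = 19 — qualifies, so Positive.

Negative, Positive, Positive, Negative, Positive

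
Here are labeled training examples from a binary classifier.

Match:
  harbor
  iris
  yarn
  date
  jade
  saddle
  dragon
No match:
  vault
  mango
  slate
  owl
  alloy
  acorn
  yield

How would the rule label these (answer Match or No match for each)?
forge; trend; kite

Every 'Match' example satisfies: even length. None of the 'No match' examples do.

No match, No match, Match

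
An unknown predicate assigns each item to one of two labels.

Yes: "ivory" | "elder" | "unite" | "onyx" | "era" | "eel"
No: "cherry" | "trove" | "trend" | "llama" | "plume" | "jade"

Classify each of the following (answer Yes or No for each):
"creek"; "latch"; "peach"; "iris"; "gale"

No, No, No, Yes, No

'Yes' ⟺ starts with a vowel.
"creek" — starts with 'c', hence No. "latch" — starts with 'l', hence No. "peach" — starts with 'p', hence No. "iris" — starts with 'i', hence Yes. "gale" — starts with 'g', hence No.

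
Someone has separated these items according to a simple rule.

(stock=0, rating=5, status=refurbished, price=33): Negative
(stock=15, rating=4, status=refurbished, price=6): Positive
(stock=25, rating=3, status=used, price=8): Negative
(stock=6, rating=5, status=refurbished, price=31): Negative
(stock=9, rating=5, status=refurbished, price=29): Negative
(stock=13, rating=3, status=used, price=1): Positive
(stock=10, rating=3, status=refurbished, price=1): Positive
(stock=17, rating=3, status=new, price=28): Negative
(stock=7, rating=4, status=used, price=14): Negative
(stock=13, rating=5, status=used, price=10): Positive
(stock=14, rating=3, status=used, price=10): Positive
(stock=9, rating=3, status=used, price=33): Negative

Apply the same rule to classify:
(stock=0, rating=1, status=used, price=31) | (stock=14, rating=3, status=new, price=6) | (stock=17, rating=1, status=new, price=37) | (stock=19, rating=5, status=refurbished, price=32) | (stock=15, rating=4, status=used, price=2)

Negative, Positive, Negative, Negative, Positive

Rule: stock ≤ 15 AND price ≤ 10. This holds for each 'Positive' example and fails for each 'Negative' one.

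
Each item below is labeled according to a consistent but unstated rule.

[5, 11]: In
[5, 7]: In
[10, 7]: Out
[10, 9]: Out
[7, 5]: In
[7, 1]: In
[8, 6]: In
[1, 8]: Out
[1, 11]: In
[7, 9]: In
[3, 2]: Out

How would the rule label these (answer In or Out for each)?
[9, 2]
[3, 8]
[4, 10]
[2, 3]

Out, Out, In, Out

The simplest hypothesis consistent with all the labels is: sum is even.
[9, 2]: 9+2 = 11 — lacks this property, so Out.
[3, 8]: 3+8 = 11 — lacks this property, so Out.
[4, 10]: 4+10 = 14 — fits, so In.
[2, 3]: 2+3 = 5 — lacks this property, so Out.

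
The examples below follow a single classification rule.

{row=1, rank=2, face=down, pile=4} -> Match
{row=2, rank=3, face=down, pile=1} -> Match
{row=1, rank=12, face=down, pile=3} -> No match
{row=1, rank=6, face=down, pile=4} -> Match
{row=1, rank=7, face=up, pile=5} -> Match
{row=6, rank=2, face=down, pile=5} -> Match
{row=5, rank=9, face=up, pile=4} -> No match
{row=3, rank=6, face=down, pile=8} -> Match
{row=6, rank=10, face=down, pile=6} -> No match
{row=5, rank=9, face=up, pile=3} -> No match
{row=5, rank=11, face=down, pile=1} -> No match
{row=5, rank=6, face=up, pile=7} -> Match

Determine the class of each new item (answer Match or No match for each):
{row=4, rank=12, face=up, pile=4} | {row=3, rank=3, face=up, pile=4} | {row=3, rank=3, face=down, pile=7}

The rule appears to be: rank ≤ 7.
{row=4, rank=12, face=up, pile=4}: rank = 12 — fails this test, so No match. {row=3, rank=3, face=up, pile=4}: rank = 3 — checks out, so Match. {row=3, rank=3, face=down, pile=7}: rank = 3 — checks out, so Match.

No match, Match, Match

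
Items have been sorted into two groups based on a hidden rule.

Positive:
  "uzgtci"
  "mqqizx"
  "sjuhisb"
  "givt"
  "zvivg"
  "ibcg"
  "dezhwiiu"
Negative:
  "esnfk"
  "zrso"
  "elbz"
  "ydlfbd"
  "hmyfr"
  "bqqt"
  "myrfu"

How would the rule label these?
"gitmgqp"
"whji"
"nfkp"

Looking at the examples, the only property every 'Positive' case has and every 'Negative' case lacks is: contains 'i'.
"gitmgqp": Positive (has 'i').
"whji": Positive (has 'i').
"nfkp": Negative (no 'i').

Positive, Positive, Negative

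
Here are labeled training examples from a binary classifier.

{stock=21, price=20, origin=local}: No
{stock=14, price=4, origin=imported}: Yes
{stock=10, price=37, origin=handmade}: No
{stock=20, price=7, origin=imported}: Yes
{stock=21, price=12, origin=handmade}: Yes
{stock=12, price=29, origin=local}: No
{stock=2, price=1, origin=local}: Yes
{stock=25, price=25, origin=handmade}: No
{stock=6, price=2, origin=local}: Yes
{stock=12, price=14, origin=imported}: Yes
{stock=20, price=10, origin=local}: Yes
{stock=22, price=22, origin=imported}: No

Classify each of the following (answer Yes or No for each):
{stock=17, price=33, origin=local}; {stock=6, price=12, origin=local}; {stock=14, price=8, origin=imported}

The classifier is using: price ≤ 14.
No: {stock=17, price=33, origin=local}, since price = 33. Yes: {stock=6, price=12, origin=local}, since price = 12. Yes: {stock=14, price=8, origin=imported}, since price = 8.

No, Yes, Yes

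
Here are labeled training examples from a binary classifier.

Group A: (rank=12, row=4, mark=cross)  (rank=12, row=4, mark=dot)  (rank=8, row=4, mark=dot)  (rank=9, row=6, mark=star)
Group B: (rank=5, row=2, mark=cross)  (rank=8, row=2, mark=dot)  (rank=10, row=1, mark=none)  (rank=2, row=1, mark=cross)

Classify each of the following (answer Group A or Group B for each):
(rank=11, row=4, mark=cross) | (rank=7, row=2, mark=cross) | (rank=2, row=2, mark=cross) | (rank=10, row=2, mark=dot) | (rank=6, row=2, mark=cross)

Group A, Group B, Group B, Group B, Group B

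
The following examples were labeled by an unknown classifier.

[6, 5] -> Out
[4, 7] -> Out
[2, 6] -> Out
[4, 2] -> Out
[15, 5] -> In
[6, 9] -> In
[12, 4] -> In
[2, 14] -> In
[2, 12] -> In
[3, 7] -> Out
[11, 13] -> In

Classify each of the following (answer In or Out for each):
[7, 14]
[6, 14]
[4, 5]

In, In, Out

The simplest hypothesis consistent with all the labels is: sum ≥ 14.
[7, 14]: 7+14 = 21, meets the rule → In. [6, 14]: 6+14 = 20, meets the rule → In. [4, 5]: 4+5 = 9, doesn't match → Out.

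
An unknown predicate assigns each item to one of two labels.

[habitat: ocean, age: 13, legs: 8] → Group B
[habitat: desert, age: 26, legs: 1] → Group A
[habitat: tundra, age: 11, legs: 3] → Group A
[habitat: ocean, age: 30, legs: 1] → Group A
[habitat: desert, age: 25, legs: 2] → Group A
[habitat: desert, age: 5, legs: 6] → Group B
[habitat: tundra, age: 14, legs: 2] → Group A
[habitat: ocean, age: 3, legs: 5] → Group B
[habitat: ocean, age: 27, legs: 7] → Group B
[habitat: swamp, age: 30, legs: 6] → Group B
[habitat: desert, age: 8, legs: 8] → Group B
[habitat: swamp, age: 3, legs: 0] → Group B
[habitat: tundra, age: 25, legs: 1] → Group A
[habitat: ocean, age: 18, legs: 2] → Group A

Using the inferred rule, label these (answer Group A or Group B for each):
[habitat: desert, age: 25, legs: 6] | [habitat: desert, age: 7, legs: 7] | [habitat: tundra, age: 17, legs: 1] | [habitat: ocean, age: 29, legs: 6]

All 'Group A' examples share one property — legs ≤ 3 AND age ≥ 5 — and every 'Group B' example lacks it.
Group B: [habitat: desert, age: 25, legs: 6], since legs = 6, age = 25.
Group B: [habitat: desert, age: 7, legs: 7], since legs = 7, age = 7.
Group A: [habitat: tundra, age: 17, legs: 1], since legs = 1, age = 17.
Group B: [habitat: ocean, age: 29, legs: 6], since legs = 6, age = 29.

Group B, Group B, Group A, Group B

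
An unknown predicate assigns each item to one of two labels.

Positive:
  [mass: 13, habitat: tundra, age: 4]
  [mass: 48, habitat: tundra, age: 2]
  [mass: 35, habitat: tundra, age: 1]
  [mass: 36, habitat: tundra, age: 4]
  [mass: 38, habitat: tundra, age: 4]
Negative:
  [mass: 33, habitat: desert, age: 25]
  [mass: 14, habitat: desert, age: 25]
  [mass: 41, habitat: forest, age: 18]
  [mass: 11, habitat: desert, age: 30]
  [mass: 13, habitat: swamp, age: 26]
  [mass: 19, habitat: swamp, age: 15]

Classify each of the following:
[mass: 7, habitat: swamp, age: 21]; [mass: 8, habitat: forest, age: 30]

The pattern is that an item is 'Positive' exactly when: habitat is tundra.
[mass: 7, habitat: swamp, age: 21] — habitat is swamp, hence Negative.
[mass: 8, habitat: forest, age: 30] — habitat is forest, hence Negative.

Negative, Negative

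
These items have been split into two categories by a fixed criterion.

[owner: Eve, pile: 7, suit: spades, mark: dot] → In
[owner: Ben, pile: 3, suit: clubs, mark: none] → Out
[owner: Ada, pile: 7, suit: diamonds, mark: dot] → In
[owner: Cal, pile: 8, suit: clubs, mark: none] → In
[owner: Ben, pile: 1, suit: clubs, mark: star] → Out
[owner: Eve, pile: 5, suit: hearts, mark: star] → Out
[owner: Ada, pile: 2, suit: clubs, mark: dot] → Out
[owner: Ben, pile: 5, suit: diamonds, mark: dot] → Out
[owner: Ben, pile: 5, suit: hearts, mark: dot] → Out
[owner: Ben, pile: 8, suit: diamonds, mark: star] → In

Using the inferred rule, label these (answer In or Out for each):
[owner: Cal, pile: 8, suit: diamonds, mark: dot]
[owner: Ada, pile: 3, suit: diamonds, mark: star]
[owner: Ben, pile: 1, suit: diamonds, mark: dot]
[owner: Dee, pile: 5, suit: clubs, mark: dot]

In, Out, Out, Out

The classifier is using: pile ≥ 7.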